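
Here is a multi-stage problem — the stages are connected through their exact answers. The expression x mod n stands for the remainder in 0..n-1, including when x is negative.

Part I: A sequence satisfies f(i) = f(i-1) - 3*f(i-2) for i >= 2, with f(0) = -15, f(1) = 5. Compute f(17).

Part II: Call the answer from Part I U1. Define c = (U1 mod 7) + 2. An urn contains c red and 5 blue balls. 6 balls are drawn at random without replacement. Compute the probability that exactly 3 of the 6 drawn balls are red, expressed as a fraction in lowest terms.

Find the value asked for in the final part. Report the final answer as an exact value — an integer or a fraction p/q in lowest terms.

10/21

Part I: f(2) = 1*(5) - 3*(-15) = 50; iterating: f(2)=50, f(3)=35, f(4)=-115, f(5)=-220, f(6)=125, f(7)=785, f(8)=410, f(9)=-1945, f(10)=-3175, f(11)=2660, f(12)=12185, f(13)=4205, f(14)=-32350, f(15)=-44965, f(16)=52085, f(17)=186980; answer 186980
Part II: U1 = 186980; c = 5; total draws C(10,6) = 210; favorable C(5,3)*C(5,3) = 100; P = 10/21; answer 10/21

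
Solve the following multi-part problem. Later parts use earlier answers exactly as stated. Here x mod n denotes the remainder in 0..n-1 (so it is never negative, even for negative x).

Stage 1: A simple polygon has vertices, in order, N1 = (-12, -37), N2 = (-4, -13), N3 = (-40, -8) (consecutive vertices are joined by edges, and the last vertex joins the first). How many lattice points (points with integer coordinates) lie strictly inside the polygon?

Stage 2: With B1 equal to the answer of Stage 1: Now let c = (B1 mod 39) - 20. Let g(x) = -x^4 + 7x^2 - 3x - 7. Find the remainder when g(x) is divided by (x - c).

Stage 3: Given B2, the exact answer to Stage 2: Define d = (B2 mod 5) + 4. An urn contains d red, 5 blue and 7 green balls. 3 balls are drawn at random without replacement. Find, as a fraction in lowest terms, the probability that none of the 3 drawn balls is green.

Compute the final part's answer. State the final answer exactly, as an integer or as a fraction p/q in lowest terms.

Stage 1: cross terms: (-12*-13 - -4*-37)=8, (-4*-8 - -40*-13)=-488, (-40*-37 - -12*-8)=1384; twice the area = |904| = 904; area = 452; boundary points = 8 + 1 + 1 = 10; strictly interior points = area - boundary/2 + 1 = 448; answer 448
Stage 2: B1 = 448; c = -1; remainder = value at the root: -1*(-1)^4 + 7*(-1)^2 - 3*(-1)^1 - 7 = (-1) + (7) + (3) + (-7) = 2; answer 2
Stage 3: B2 = 2; d = 6; total draws C(18,3) = 816; favorable C(11,3) = 165; P = 55/272; answer 55/272

55/272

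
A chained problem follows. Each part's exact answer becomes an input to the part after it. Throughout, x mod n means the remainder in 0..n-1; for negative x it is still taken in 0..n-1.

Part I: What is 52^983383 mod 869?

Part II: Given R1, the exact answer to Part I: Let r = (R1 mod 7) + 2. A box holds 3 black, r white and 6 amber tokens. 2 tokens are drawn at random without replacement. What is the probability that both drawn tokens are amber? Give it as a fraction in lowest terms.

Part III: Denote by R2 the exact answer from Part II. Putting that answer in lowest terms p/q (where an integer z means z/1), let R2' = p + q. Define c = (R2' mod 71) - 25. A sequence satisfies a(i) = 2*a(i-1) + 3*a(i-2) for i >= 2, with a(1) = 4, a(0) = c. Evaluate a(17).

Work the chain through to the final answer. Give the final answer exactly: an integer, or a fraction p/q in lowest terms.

Part I: squarings mod 869: 52^1=52, 52^2=97, 52^4=719, 52^8=775, 52^16=146, 52^32=460, 52^64=433, 52^128=654, 52^256=168, 52^512=416, 52^1024=125, 52^2048=852, 52^4096=289, 52^8192=97, 52^16384=719, 52^32768=775, 52^65536=146, 52^131072=460, 52^262144=433, 52^524288=654; 52^983383 = 52^1 * 52^2 * 52^4 * 52^16 * 52^64 * 52^256 * 52^65536 * 52^131072 * 52^262144 * 52^524288 = 259 (mod 869); answer 259
Part II: R1 = 259; r = 2; total draws C(11,2) = 55; favorable C(6,2) = 15; P = 3/11; answer 3/11
Part III: R2 = 3/11; threaded value p + q = 14; c = -11; a(2) = 2*(4) + 3*(-11) = -25; iterating: a(2)=-25, a(3)=-38, a(4)=-151, a(5)=-416, a(6)=-1285, a(7)=-3818, a(8)=-11491, a(9)=-34436, a(10)=-103345, a(11)=-309998, a(12)=-930031, a(13)=-2790056, a(14)=-8370205, a(15)=-25110578, a(16)=-75331771, a(17)=-225995276; answer -225995276

-225995276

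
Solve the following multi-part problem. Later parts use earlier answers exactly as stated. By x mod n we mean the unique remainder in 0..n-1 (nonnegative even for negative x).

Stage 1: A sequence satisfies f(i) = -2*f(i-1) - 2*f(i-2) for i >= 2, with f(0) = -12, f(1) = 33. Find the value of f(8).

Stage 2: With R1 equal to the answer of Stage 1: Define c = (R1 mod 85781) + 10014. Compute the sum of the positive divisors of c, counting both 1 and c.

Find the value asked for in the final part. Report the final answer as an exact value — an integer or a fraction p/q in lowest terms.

Stage 1: f(2) = -2*(33) - 2*(-12) = -42; iterating: f(2)=-42, f(3)=18, f(4)=48, f(5)=-132, f(6)=168, f(7)=-72, f(8)=-192; answer -192
Stage 2: R1 = -192; c = 95603; 95603 is prime, so its only divisors are 1 and 95603; sigma = 1 + 95603 = 95604; answer 95604

95604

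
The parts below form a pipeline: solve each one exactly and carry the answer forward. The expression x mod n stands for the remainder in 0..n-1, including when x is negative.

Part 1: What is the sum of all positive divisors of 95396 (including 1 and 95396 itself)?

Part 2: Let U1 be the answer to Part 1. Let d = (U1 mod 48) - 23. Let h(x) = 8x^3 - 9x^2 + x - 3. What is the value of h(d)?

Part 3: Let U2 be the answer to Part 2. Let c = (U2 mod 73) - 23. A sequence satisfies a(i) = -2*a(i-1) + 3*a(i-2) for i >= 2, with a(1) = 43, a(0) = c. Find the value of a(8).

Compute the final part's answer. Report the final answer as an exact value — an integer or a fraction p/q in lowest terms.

-101699

Part 1: 95396 = 2^2 * 7 * 3407; sigma = (1 + 2 + 4) * (1 + 7) * (1 + 3407) = 7 * 8 * 3408 = 190848; answer 190848
Part 2: U1 = 190848; d = -23; 8*(-23)^3 - 9*(-23)^2 + 1*(-23)^1 - 3 = (-97336) + (-4761) + (-23) + (-3) = -102123; answer -102123
Part 3: U2 = -102123; c = -19; a(2) = -2*(43) + 3*(-19) = -143; iterating: a(2)=-143, a(3)=415, a(4)=-1259, a(5)=3763, a(6)=-11303, a(7)=33895, a(8)=-101699; answer -101699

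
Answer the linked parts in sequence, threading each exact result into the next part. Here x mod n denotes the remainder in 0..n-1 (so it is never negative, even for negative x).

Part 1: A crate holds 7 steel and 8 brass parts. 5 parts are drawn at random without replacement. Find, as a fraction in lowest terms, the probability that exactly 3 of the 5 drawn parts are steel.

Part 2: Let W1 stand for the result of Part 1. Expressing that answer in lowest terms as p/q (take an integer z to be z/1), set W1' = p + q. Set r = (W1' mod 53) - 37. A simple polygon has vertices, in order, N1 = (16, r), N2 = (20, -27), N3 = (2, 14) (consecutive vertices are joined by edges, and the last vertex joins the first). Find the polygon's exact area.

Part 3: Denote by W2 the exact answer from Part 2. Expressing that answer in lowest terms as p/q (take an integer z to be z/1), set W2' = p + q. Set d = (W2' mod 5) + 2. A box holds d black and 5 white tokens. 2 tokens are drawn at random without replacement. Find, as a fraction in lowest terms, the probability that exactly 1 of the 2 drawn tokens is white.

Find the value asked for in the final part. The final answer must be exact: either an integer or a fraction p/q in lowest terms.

10/21

Part 1: total draws C(15,5) = 3003; favorable C(7,3)*C(8,2) = 980; P = 140/429; answer 140/429
Part 2: W1 = 140/429; threaded value p + q = 569; r = 2; cross terms: (16*-27 - 20*2)=-472, (20*14 - 2*-27)=334, (2*2 - 16*14)=-220; twice the area = |-358| = 358; area = 179; answer 179
Part 3: W2 = 179; threaded value p + q = 180; d = 2; total draws C(7,2) = 21; favorable C(5,1)*C(2,1) = 10; P = 10/21; answer 10/21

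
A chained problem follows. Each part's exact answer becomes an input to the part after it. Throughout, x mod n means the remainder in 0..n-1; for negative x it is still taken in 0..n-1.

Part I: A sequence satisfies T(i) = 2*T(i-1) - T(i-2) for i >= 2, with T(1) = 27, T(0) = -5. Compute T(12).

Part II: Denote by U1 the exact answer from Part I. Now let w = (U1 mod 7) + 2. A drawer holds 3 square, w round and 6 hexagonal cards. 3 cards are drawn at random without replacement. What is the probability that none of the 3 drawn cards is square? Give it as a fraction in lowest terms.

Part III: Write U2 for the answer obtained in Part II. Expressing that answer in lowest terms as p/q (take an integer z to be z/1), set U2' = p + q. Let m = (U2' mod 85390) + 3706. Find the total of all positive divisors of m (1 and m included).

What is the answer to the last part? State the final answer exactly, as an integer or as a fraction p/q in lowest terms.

5952

Part I: T(2) = 2*(27) - 1*(-5) = 59; iterating: T(2)=59, T(3)=91, T(4)=123, T(5)=155, T(6)=187, T(7)=219, T(8)=251, T(9)=283, T(10)=315, T(11)=347, T(12)=379; answer 379
Part II: U1 = 379; w = 3; total draws C(12,3) = 220; favorable C(9,3) = 84; P = 21/55; answer 21/55
Part III: U2 = 21/55; threaded value p + q = 76; m = 3782; 3782 = 2 * 31 * 61; sigma = (1 + 2) * (1 + 31) * (1 + 61) = 3 * 32 * 62 = 5952; answer 5952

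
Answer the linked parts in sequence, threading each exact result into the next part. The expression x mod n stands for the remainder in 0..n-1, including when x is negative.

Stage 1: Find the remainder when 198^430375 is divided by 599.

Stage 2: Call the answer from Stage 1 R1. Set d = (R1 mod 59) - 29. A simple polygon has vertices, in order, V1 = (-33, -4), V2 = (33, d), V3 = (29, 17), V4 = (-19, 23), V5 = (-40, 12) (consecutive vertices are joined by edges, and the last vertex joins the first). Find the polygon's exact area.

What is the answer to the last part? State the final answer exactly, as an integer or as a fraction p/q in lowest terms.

3241/2

Stage 1: squarings mod 599: 198^1=198, 198^2=269, 198^4=481, 198^8=147, 198^16=45, 198^32=228, 198^64=470, 198^128=468, 198^256=389, 198^512=373, 198^1024=161, 198^2048=164, 198^4096=540, 198^8192=486, 198^16384=190, 198^32768=160, 198^65536=442, 198^131072=90, 198^262144=313; 198^430375 = 198^1 * 198^2 * 198^4 * 198^32 * 198^256 * 198^4096 * 198^32768 * 198^131072 * 198^262144 = 437 (mod 599); answer 437
Stage 2: R1 = 437; d = -5; cross terms: (-33*-5 - 33*-4)=297, (33*17 - 29*-5)=706, (29*23 - -19*17)=990, (-19*12 - -40*23)=692, (-40*-4 - -33*12)=556; twice the area = |3241| = 3241; area = 3241/2; answer 3241/2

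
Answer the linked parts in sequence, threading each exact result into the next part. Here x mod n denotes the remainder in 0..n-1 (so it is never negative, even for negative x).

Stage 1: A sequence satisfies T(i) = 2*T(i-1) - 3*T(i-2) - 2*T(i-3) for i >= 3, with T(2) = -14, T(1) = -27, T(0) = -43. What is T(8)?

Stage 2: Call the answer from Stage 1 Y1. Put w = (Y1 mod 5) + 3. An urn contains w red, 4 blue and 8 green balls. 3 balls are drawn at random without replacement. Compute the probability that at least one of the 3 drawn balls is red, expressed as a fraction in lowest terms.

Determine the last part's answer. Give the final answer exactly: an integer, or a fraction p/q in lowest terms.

Stage 1: T(3) = 2*(-14) - 3*(-27) - 2*(-43) = 139; iterating: T(3)=139, T(4)=374, T(5)=359, T(6)=-682, T(7)=-3189, T(8)=-5050; answer -5050
Stage 2: Y1 = -5050; w = 3; total draws C(15,3) = 455; complement C(12,3) = 220; favorable 455 - 220 = 235; P = 47/91; answer 47/91

47/91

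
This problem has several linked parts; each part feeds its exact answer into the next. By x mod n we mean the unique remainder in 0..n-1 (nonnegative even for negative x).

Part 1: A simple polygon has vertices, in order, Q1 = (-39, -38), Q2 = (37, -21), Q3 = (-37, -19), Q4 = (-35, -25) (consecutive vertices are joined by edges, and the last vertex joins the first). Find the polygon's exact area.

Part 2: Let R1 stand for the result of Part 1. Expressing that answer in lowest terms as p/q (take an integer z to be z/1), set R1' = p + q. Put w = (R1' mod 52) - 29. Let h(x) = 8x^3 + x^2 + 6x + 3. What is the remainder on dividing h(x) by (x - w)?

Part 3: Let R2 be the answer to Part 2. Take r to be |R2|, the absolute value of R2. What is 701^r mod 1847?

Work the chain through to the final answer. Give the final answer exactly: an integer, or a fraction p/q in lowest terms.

Part 1: cross terms: (-39*-21 - 37*-38)=2225, (37*-19 - -37*-21)=-1480, (-37*-25 - -35*-19)=260, (-35*-38 - -39*-25)=355; twice the area = |1360| = 1360; area = 680; answer 680
Part 2: R1 = 680; threaded value p + q = 681; w = -24; remainder = value at the root: 8*(-24)^3 + 1*(-24)^2 + 6*(-24)^1 + 3 = (-110592) + (576) + (-144) + (3) = -110157; answer -110157
Part 3: R2 = -110157; r = 110157; squarings mod 1847: 701^1=701, 701^2=99, 701^4=566, 701^8=825, 701^16=929, 701^32=492, 701^64=107, 701^128=367, 701^256=1705, 701^512=1694, 701^1024=1245, 701^2048=392, 701^4096=363, 701^8192=632, 701^16384=472, 701^32768=1144, 701^65536=1060; 701^110157 = 701^1 * 701^4 * 701^8 * 701^64 * 701^512 * 701^1024 * 701^2048 * 701^8192 * 701^32768 * 701^65536 = 1429 (mod 1847); answer 1429

1429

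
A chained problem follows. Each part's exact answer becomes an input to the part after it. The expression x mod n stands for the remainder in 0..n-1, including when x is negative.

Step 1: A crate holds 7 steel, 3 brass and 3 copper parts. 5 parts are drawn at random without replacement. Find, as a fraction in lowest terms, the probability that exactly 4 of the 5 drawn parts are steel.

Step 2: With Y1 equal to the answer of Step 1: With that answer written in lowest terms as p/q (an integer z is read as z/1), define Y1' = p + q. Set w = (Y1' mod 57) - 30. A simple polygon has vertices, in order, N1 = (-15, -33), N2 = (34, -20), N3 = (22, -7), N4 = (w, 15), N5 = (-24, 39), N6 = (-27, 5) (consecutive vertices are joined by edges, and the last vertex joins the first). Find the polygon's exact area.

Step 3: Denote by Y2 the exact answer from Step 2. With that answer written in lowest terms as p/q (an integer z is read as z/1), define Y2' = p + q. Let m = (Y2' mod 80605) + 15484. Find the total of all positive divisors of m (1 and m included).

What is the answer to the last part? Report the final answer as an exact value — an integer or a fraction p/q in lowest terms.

Step 1: total draws C(13,5) = 1287; favorable C(7,4)*C(6,1) = 210; P = 70/429; answer 70/429
Step 2: Y1 = 70/429; threaded value p + q = 499; w = 13; cross terms: (-15*-20 - 34*-33)=1422, (34*-7 - 22*-20)=202, (22*15 - 13*-7)=421, (13*39 - -24*15)=867, (-24*5 - -27*39)=933, (-27*-33 - -15*5)=966; twice the area = |4811| = 4811; area = 4811/2; answer 4811/2
Step 3: Y2 = 4811/2; threaded value p + q = 4813; m = 20297; 20297 is prime, so its only divisors are 1 and 20297; sigma = 1 + 20297 = 20298; answer 20298

20298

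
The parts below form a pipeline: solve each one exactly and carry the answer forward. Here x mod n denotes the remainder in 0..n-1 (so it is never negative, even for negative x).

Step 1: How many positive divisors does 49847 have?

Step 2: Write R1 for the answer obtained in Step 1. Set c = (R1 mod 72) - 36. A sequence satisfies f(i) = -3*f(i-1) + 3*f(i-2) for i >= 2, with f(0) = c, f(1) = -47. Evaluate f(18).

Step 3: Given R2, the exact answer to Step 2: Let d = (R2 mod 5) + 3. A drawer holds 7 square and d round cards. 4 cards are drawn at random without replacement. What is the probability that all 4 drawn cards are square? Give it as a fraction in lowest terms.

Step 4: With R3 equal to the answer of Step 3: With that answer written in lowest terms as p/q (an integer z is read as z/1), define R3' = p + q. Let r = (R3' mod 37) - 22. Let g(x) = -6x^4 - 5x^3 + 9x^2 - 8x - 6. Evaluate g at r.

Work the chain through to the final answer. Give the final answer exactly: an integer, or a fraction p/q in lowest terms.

-284736

Step 1: 49847 = 7 * 7121; number of divisors = (1+1) * (1+1) = 4; answer 4
Step 2: R1 = 4; c = -32; f(2) = -3*(-47) + 3*(-32) = 45; iterating: f(2)=45, f(3)=-276, f(4)=963, f(5)=-3717, f(6)=14040, f(7)=-53271, f(8)=201933, f(9)=-765612, f(10)=2902635, f(11)=-11004741, f(12)=41722128, f(13)=-158180607, f(14)=599708205, f(15)=-2273666436, f(16)=8620123923, f(17)=-32681371077, f(18)=123904485000; answer 123904485000
Step 3: R2 = 123904485000; d = 3; total draws C(10,4) = 210; favorable C(7,4) = 35; P = 1/6; answer 1/6
Step 4: R3 = 1/6; threaded value p + q = 7; r = -15; -6*(-15)^4 - 5*(-15)^3 + 9*(-15)^2 - 8*(-15)^1 - 6 = (-303750) + (16875) + (2025) + (120) + (-6) = -284736; answer -284736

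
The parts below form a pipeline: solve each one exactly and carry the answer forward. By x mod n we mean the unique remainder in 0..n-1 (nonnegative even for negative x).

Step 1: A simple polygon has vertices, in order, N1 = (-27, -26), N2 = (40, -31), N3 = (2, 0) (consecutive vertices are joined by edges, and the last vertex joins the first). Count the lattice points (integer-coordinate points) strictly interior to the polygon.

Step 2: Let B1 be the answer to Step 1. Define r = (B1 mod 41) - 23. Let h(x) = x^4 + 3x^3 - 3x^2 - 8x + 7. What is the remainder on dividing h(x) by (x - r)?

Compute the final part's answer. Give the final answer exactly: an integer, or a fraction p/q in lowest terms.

241944

Step 1: cross terms: (-27*-31 - 40*-26)=1877, (40*0 - 2*-31)=62, (2*-26 - -27*0)=-52; twice the area = |1887| = 1887; area = 1887/2; boundary points = 1 + 1 + 1 = 3; strictly interior points = area - boundary/2 + 1 = 943; answer 943
Step 2: B1 = 943; r = -23; remainder = value at the root: 1*(-23)^4 + 3*(-23)^3 - 3*(-23)^2 - 8*(-23)^1 + 7 = (279841) + (-36501) + (-1587) + (184) + (7) = 241944; answer 241944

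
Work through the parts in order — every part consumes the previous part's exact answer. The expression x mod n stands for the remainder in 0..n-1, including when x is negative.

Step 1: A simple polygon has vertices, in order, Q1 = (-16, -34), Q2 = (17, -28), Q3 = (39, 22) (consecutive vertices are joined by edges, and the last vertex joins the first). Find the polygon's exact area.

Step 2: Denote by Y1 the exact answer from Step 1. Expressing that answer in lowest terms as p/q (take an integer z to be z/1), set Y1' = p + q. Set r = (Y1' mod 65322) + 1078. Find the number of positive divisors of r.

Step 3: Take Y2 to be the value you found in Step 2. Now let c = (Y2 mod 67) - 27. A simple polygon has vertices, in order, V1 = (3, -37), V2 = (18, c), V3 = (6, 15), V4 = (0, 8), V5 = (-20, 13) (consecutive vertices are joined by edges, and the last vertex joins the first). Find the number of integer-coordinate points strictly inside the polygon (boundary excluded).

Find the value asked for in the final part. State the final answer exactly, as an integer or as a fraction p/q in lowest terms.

953

Step 1: cross terms: (-16*-28 - 17*-34)=1026, (17*22 - 39*-28)=1466, (39*-34 - -16*22)=-974; twice the area = |1518| = 1518; area = 759; answer 759
Step 2: Y1 = 759; threaded value p + q = 760; r = 1838; 1838 = 2 * 919; number of divisors = (1+1) * (1+1) = 4; answer 4
Step 3: Y2 = 4; c = -23; cross terms: (3*-23 - 18*-37)=597, (18*15 - 6*-23)=408, (6*8 - 0*15)=48, (0*13 - -20*8)=160, (-20*-37 - 3*13)=701; twice the area = |1914| = 1914; area = 957; boundary points = 1 + 2 + 1 + 5 + 1 = 10; strictly interior points = area - boundary/2 + 1 = 953; answer 953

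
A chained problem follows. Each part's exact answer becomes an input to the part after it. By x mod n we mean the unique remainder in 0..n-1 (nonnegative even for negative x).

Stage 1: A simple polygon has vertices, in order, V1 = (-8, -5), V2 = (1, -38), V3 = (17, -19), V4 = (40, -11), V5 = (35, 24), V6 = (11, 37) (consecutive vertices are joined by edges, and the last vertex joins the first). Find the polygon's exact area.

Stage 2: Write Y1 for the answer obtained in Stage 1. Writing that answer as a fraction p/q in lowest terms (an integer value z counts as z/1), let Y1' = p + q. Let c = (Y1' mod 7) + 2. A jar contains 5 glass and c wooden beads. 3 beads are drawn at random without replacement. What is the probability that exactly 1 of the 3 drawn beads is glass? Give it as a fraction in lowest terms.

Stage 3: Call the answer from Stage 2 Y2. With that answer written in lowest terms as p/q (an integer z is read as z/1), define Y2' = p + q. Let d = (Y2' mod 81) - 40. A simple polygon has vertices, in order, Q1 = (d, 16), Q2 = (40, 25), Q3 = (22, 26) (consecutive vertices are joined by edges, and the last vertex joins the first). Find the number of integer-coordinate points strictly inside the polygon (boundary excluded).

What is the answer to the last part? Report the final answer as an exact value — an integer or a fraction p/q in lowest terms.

95

Stage 1: cross terms: (-8*-38 - 1*-5)=309, (1*-19 - 17*-38)=627, (17*-11 - 40*-19)=573, (40*24 - 35*-11)=1345, (35*37 - 11*24)=1031, (11*-5 - -8*37)=241; twice the area = |4126| = 4126; area = 2063; answer 2063
Stage 2: Y1 = 2063; threaded value p + q = 2064; c = 8; total draws C(13,3) = 286; favorable C(5,1)*C(8,2) = 140; P = 70/143; answer 70/143
Stage 3: Y2 = 70/143; threaded value p + q = 213; d = 11; cross terms: (11*25 - 40*16)=-365, (40*26 - 22*25)=490, (22*16 - 11*26)=66; twice the area = |191| = 191; area = 191/2; boundary points = 1 + 1 + 1 = 3; strictly interior points = area - boundary/2 + 1 = 95; answer 95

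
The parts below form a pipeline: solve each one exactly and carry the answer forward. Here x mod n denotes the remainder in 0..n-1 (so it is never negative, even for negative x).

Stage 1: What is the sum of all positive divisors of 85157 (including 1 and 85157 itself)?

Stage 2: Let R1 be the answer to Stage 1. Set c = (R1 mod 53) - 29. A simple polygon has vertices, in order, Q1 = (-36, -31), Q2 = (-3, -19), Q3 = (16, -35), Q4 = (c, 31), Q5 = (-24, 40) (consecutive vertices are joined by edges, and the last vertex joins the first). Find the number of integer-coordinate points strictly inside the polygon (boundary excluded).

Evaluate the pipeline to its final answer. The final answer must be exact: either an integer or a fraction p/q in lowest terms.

Stage 1: 85157 = 31 * 41 * 67; sigma = (1 + 31) * (1 + 41) * (1 + 67) = 32 * 42 * 68 = 91392; answer 91392
Stage 2: R1 = 91392; c = -9; cross terms: (-36*-19 - -3*-31)=591, (-3*-35 - 16*-19)=409, (16*31 - -9*-35)=181, (-9*40 - -24*31)=384, (-24*-31 - -36*40)=2184; twice the area = |3749| = 3749; area = 3749/2; boundary points = 3 + 1 + 1 + 3 + 1 = 9; strictly interior points = area - boundary/2 + 1 = 1871; answer 1871

1871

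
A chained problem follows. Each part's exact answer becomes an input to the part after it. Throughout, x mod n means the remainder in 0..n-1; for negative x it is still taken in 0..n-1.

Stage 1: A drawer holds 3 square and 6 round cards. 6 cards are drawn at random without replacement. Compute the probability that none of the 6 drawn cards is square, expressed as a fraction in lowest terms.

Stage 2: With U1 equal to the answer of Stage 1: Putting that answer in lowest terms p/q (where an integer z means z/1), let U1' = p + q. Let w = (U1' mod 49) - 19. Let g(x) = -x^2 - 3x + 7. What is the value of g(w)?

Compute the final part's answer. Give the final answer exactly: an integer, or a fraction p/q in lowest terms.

-333

Stage 1: total draws C(9,6) = 84; favorable C(6,6) = 1; P = 1/84; answer 1/84
Stage 2: U1 = 1/84; threaded value p + q = 85; w = 17; -1*(17)^2 - 3*(17)^1 + 7 = (-289) + (-51) + (7) = -333; answer -333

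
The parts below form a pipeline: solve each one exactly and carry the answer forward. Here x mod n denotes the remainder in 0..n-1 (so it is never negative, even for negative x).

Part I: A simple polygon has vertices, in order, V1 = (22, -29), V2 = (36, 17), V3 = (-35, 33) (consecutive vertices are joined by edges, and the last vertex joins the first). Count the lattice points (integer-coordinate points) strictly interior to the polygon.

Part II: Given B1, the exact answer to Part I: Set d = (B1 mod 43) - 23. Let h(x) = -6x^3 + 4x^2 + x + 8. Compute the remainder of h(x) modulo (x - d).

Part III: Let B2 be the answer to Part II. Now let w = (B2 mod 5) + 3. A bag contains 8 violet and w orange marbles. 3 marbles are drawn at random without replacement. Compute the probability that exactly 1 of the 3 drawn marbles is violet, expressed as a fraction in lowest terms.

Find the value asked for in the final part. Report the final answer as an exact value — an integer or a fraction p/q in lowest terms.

Part I: cross terms: (22*17 - 36*-29)=1418, (36*33 - -35*17)=1783, (-35*-29 - 22*33)=289; twice the area = |3490| = 3490; area = 1745; boundary points = 2 + 1 + 1 = 4; strictly interior points = area - boundary/2 + 1 = 1744; answer 1744
Part II: B1 = 1744; d = 1; remainder = value at the root: -6*(1)^3 + 4*(1)^2 + 1*(1)^1 + 8 = (-6) + (4) + (1) + (8) = 7; answer 7
Part III: B2 = 7; w = 5; total draws C(13,3) = 286; favorable C(8,1)*C(5,2) = 80; P = 40/143; answer 40/143

40/143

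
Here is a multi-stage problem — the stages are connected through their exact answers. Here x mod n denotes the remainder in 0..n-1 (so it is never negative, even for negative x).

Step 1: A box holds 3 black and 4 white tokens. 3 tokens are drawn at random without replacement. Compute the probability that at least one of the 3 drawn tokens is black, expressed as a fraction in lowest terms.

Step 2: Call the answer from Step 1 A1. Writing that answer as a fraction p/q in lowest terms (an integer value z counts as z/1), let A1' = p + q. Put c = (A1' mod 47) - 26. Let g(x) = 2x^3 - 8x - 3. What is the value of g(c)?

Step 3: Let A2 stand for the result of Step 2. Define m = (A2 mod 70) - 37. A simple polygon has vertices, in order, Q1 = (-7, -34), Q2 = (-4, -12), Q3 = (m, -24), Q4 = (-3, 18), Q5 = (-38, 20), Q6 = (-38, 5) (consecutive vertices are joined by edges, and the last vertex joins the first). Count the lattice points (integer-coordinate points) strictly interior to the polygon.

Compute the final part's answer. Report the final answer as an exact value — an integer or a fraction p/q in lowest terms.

1686

Step 1: total draws C(7,3) = 35; complement C(4,3) = 4; favorable 35 - 4 = 31; P = 31/35; answer 31/35
Step 2: A1 = 31/35; threaded value p + q = 66; c = -7; 2*(-7)^3 - 8*(-7)^1 - 3 = (-686) + (56) + (-3) = -633; answer -633
Step 3: A2 = -633; m = 30; cross terms: (-7*-12 - -4*-34)=-52, (-4*-24 - 30*-12)=456, (30*18 - -3*-24)=468, (-3*20 - -38*18)=624, (-38*5 - -38*20)=570, (-38*-34 - -7*5)=1327; twice the area = |3393| = 3393; area = 3393/2; boundary points = 1 + 2 + 3 + 1 + 15 + 1 = 23; strictly interior points = area - boundary/2 + 1 = 1686; answer 1686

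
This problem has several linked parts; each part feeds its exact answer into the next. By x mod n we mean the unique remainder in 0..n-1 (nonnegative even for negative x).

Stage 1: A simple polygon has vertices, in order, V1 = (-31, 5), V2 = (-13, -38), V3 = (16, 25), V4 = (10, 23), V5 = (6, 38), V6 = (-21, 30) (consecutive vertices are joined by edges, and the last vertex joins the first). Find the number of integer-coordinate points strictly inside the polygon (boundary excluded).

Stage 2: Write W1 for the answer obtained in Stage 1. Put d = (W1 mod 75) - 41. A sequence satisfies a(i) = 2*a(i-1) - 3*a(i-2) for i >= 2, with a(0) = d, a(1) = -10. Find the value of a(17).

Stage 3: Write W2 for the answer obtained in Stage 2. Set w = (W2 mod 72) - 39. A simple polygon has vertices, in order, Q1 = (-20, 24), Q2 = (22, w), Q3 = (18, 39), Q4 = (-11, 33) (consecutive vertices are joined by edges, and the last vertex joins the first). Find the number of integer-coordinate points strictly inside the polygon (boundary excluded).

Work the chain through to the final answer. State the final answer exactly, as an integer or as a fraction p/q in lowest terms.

Stage 1: cross terms: (-31*-38 - -13*5)=1243, (-13*25 - 16*-38)=283, (16*23 - 10*25)=118, (10*38 - 6*23)=242, (6*30 - -21*38)=978, (-21*5 - -31*30)=825; twice the area = |3689| = 3689; area = 3689/2; boundary points = 1 + 1 + 2 + 1 + 1 + 5 = 11; strictly interior points = area - boundary/2 + 1 = 1840; answer 1840
Stage 2: W1 = 1840; d = -1; a(2) = 2*(-10) - 3*(-1) = -17; iterating: a(2)=-17, a(3)=-4, a(4)=43, a(5)=98, a(6)=67, a(7)=-160, a(8)=-521, a(9)=-562, a(10)=439, a(11)=2564, a(12)=3811, a(13)=-70, a(14)=-11573, a(15)=-22936, a(16)=-11153, a(17)=46502; answer 46502
Stage 3: W2 = 46502; w = 23; cross terms: (-20*23 - 22*24)=-988, (22*39 - 18*23)=444, (18*33 - -11*39)=1023, (-11*24 - -20*33)=396; twice the area = |875| = 875; area = 875/2; boundary points = 1 + 4 + 1 + 9 = 15; strictly interior points = area - boundary/2 + 1 = 431; answer 431

431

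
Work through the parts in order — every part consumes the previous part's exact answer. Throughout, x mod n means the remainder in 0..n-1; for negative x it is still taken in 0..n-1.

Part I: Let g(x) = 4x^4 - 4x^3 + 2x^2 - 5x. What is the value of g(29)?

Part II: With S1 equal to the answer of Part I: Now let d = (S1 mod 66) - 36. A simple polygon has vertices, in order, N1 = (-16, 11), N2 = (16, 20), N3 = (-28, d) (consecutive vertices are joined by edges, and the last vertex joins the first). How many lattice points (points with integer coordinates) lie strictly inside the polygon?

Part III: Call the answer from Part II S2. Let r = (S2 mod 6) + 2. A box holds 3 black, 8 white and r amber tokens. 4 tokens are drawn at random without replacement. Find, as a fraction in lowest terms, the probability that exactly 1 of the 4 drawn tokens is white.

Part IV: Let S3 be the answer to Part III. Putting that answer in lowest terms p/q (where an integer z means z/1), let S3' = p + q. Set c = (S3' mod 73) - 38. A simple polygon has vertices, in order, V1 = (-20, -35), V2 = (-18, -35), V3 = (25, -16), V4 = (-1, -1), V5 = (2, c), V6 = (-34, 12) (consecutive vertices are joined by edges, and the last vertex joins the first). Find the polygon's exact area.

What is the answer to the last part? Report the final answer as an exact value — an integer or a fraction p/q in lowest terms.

Part I: 4*(29)^4 - 4*(29)^3 + 2*(29)^2 - 5*(29)^1 = (2829124) + (-97556) + (1682) + (-145) = 2733105; answer 2733105
Part II: S1 = 2733105; d = 9; cross terms: (-16*20 - 16*11)=-496, (16*9 - -28*20)=704, (-28*11 - -16*9)=-164; twice the area = |44| = 44; area = 22; boundary points = 1 + 11 + 2 = 14; strictly interior points = area - boundary/2 + 1 = 16; answer 16
Part III: S2 = 16; r = 6; total draws C(17,4) = 2380; favorable C(8,1)*C(9,3) = 672; P = 24/85; answer 24/85
Part IV: S3 = 24/85; threaded value p + q = 109; c = -2; cross terms: (-20*-35 - -18*-35)=70, (-18*-16 - 25*-35)=1163, (25*-1 - -1*-16)=-41, (-1*-2 - 2*-1)=4, (2*12 - -34*-2)=-44, (-34*-35 - -20*12)=1430; twice the area = |2582| = 2582; area = 1291; answer 1291

1291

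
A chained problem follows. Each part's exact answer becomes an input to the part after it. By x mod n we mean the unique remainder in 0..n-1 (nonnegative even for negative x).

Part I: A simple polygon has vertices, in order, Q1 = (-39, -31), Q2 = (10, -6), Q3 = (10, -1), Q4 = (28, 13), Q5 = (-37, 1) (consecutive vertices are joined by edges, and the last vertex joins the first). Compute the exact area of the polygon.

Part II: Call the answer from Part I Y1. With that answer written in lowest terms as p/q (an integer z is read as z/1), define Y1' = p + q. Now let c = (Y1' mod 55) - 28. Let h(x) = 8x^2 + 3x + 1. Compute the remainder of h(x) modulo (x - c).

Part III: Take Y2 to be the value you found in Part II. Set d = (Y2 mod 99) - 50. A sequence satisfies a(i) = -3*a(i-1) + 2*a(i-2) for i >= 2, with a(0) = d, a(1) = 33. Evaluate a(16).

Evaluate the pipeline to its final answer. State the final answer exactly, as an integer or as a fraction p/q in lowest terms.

-8833187627

Part I: cross terms: (-39*-6 - 10*-31)=544, (10*-1 - 10*-6)=50, (10*13 - 28*-1)=158, (28*1 - -37*13)=509, (-37*-31 - -39*1)=1186; twice the area = |2447| = 2447; area = 2447/2; answer 2447/2
Part II: Y1 = 2447/2; threaded value p + q = 2449; c = 1; remainder = value at the root: 8*(1)^2 + 3*(1)^1 + 1 = (8) + (3) + (1) = 12; answer 12
Part III: Y2 = 12; d = -38; a(2) = -3*(33) + 2*(-38) = -175; iterating: a(2)=-175, a(3)=591, a(4)=-2123, a(5)=7551, a(6)=-26899, a(7)=95799, a(8)=-341195, a(9)=1215183, a(10)=-4327939, a(11)=15414183, a(12)=-54898427, a(13)=195523647, a(14)=-696367795, a(15)=2480150679, a(16)=-8833187627; answer -8833187627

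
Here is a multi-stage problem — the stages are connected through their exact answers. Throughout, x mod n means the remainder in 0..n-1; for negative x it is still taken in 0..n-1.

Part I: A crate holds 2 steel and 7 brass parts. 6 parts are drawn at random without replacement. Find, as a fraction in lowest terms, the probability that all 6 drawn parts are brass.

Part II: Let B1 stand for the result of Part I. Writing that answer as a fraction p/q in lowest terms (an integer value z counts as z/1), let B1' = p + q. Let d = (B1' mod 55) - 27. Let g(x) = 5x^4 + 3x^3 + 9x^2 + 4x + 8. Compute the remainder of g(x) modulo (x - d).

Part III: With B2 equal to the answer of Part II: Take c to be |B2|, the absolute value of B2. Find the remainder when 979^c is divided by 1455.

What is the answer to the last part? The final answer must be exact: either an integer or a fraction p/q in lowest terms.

Part I: total draws C(9,6) = 84; favorable C(7,6) = 7; P = 1/12; answer 1/12
Part II: B1 = 1/12; threaded value p + q = 13; d = -14; remainder = value at the root: 5*(-14)^4 + 3*(-14)^3 + 9*(-14)^2 + 4*(-14)^1 + 8 = (192080) + (-8232) + (1764) + (-56) + (8) = 185564; answer 185564
Part III: B2 = 185564; c = 185564; squarings mod 1455: 979^1=979, 979^2=1051, 979^4=256, 979^8=61, 979^16=811, 979^32=61, 979^64=811, 979^128=61, 979^256=811, 979^512=61, 979^1024=811, 979^2048=61, 979^4096=811, 979^8192=61, 979^16384=811, 979^32768=61, 979^65536=811, 979^131072=61; 979^185564 = 979^4 * 979^8 * 979^16 * 979^64 * 979^128 * 979^1024 * 979^4096 * 979^16384 * 979^32768 * 979^131072 = 1006 (mod 1455); answer 1006

1006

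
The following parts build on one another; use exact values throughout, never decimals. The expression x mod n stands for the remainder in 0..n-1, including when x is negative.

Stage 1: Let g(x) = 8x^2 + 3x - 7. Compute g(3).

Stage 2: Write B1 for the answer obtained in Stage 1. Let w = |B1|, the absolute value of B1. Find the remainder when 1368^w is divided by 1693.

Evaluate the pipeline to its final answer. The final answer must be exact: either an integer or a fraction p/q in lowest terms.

12

Stage 1: 8*(3)^2 + 3*(3)^1 - 7 = (72) + (9) + (-7) = 74; answer 74
Stage 2: B1 = 74; w = 74; squarings mod 1693: 1368^1=1368, 1368^2=659, 1368^4=873, 1368^8=279, 1368^16=1656, 1368^32=1369, 1368^64=10; 1368^74 = 1368^2 * 1368^8 * 1368^64 = 12 (mod 1693); answer 12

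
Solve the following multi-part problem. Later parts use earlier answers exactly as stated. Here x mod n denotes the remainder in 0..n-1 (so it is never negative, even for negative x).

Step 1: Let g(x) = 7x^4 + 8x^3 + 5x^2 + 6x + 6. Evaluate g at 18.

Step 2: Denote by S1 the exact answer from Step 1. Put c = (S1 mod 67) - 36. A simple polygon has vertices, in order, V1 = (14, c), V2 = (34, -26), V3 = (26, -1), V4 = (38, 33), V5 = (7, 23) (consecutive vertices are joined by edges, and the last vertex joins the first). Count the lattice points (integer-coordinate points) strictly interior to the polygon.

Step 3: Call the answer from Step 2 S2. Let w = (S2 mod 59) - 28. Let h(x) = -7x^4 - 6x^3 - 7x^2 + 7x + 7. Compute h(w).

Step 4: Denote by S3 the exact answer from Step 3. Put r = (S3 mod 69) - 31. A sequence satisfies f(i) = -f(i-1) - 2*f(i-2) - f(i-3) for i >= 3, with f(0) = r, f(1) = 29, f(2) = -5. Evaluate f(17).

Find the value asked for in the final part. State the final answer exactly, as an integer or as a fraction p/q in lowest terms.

-3442

Step 1: 7*(18)^4 + 8*(18)^3 + 5*(18)^2 + 6*(18)^1 + 6 = (734832) + (46656) + (1620) + (108) + (6) = 783222; answer 783222
Step 2: S1 = 783222; c = 23; cross terms: (14*-26 - 34*23)=-1146, (34*-1 - 26*-26)=642, (26*33 - 38*-1)=896, (38*23 - 7*33)=643, (7*23 - 14*23)=-161; twice the area = |874| = 874; area = 437; boundary points = 1 + 1 + 2 + 1 + 7 = 12; strictly interior points = area - boundary/2 + 1 = 432; answer 432
Step 3: S2 = 432; w = -9; -7*(-9)^4 - 6*(-9)^3 - 7*(-9)^2 + 7*(-9)^1 + 7 = (-45927) + (4374) + (-567) + (-63) + (7) = -42176; answer -42176
Step 4: S3 = -42176; r = 21; f(3) = -1*(-5) - 2*(29) - 1*(21) = -74; iterating: f(3)=-74, f(4)=55, f(5)=98, f(6)=-134, f(7)=-117, f(8)=287, f(9)=81, f(10)=-538, f(11)=89, f(12)=906, f(13)=-546, f(14)=-1355, f(15)=1541, f(16)=1715, f(17)=-3442; answer -3442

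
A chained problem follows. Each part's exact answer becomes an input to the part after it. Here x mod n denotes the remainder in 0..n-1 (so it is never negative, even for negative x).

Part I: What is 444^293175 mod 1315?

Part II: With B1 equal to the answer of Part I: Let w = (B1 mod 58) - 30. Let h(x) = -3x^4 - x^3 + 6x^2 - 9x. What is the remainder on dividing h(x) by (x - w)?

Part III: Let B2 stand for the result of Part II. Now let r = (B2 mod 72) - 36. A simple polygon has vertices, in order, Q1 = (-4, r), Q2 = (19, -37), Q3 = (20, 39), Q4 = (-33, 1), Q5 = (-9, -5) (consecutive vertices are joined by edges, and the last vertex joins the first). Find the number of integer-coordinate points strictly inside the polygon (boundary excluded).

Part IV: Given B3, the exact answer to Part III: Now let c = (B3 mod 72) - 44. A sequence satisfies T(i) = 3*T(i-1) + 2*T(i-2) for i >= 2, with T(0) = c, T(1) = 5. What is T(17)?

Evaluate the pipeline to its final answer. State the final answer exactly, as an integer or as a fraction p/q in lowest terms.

Part I: squarings mod 1315: 444^1=444, 444^2=1201, 444^4=1161, 444^8=46, 444^16=801, 444^32=1196, 444^64=1011, 444^128=366, 444^256=1141, 444^512=31, 444^1024=961, 444^2048=391, 444^4096=341, 444^8192=561, 444^16384=436, 444^32768=736, 444^65536=1231, 444^131072=481, 444^262144=1236; 444^293175 = 444^1 * 444^2 * 444^4 * 444^16 * 444^32 * 444^256 * 444^2048 * 444^4096 * 444^8192 * 444^16384 * 444^262144 = 629 (mod 1315); answer 629
Part II: B1 = 629; w = 19; remainder = value at the root: -3*(19)^4 - 1*(19)^3 + 6*(19)^2 - 9*(19)^1 = (-390963) + (-6859) + (2166) + (-171) = -395827; answer -395827
Part III: B2 = -395827; r = -7; cross terms: (-4*-37 - 19*-7)=281, (19*39 - 20*-37)=1481, (20*1 - -33*39)=1307, (-33*-5 - -9*1)=174, (-9*-7 - -4*-5)=43; twice the area = |3286| = 3286; area = 1643; boundary points = 1 + 1 + 1 + 6 + 1 = 10; strictly interior points = area - boundary/2 + 1 = 1639; answer 1639
Part IV: B3 = 1639; c = 11; T(2) = 3*(5) + 2*(11) = 37; iterating: T(2)=37, T(3)=121, T(4)=437, T(5)=1553, T(6)=5533, T(7)=19705, T(8)=70181, T(9)=249953, T(10)=890221, T(11)=3170569, T(12)=11292149, T(13)=40217585, T(14)=143237053, T(15)=510146329, T(16)=1816913093, T(17)=6471031937; answer 6471031937

6471031937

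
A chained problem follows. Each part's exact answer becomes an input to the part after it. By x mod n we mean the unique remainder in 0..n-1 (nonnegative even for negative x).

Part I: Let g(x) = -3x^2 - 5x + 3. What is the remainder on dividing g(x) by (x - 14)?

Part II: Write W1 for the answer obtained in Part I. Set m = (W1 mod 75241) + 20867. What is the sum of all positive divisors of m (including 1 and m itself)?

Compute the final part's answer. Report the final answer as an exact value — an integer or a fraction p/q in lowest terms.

97308

Part I: remainder = value at the root: -3*(14)^2 - 5*(14)^1 + 3 = (-588) + (-70) + (3) = -655; answer -655
Part II: W1 = -655; m = 95453; 95453 = 53 * 1801; sigma = (1 + 53) * (1 + 1801) = 54 * 1802 = 97308; answer 97308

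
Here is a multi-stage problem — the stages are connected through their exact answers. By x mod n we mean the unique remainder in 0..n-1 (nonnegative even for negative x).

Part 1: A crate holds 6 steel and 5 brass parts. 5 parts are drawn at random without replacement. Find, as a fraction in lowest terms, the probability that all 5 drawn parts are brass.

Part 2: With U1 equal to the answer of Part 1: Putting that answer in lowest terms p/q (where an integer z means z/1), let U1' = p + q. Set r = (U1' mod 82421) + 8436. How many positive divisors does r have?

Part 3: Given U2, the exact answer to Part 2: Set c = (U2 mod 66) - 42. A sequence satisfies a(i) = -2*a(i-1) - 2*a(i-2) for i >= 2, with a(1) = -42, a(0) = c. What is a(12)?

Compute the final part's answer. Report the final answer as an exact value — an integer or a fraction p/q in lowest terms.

Part 1: total draws C(11,5) = 462; favorable C(5,5) = 1; P = 1/462; answer 1/462
Part 2: U1 = 1/462; threaded value p + q = 463; r = 8899; 8899 = 11 * 809; number of divisors = (1+1) * (1+1) = 4; answer 4
Part 3: U2 = 4; c = -38; a(2) = -2*(-42) - 2*(-38) = 160; iterating: a(2)=160, a(3)=-236, a(4)=152, a(5)=168, a(6)=-640, a(7)=944, a(8)=-608, a(9)=-672, a(10)=2560, a(11)=-3776, a(12)=2432; answer 2432

2432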